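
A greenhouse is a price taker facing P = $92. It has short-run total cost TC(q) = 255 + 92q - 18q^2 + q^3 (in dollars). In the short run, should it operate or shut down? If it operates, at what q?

From TC, MC = TC'(q) = 92 - 36q + 3q^2 and AVC = VC/q = 92 - 18q + q^2.
AVC hits its minimum where MC = AVC, at q = 9, giving min AVC = 92 - 18·9 + 9^2 = $11.
Since P = $92 ≥ min AVC = $11, price covers variable cost and the firm should produce.
P = MC gives -36q + 3q^2 = 0, with roots 0 and 12. Take the larger (rising MC): q* = 12.
Check: AVC at q = 12 is $20 ≤ P, so revenue covers variable cost.
Profit = P·q − TC = 92·12 − 495 = $609.

Produce at q = 12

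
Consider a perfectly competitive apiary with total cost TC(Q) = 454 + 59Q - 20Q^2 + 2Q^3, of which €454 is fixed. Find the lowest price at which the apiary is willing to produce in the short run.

The firm shuts down when price falls below the minimum of average variable cost. AVC = VC/Q = 59 - 20Q + 2Q^2.
dAVC/dQ = -20 + 4Q = 0 gives Q = 5. min AVC = 59 - 20·5 + 2·5^2 = 9.
The firm shuts down for any P below €9.

€9 per unit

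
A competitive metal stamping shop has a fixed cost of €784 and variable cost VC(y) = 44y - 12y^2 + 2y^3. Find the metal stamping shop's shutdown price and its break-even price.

Shutdown price = €26; break-even price = €170

Shutdown price = min AVC. AVC = 44 - 12y + 2y^2, with vertex at y = 3 and minimum €26.
ATC = 784/y + 44 - 12y + 2y^2. Setting dATC/dy = −784/y^2 − 12 + 4y = 0 gives y = 7 (since 4·7^3 − 12·7^2 = 784).
min ATC = 784/7 + 44 − 12·7 + 2·7^2 = €170. That is the break-even price.
Between these two prices the firm operates at a loss; above €170 it earns a profit.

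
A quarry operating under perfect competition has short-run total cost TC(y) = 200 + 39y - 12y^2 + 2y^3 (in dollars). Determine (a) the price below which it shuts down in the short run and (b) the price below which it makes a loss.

Shutdown price = min AVC. AVC = 39 - 12y + 2y^2, with vertex at y = 3 and minimum $21.
ATC = 200/y + 39 - 12y + 2y^2. Setting dATC/dy = −200/y^2 − 12 + 4y = 0 gives y = 5 (since 4·5^3 − 12·5^2 = 200).
min ATC = 200/5 + 39 − 12·5 + 2·5^2 = $69. That is the break-even price.
Between these two prices the firm operates at a loss; above $69 it earns a profit.

Shutdown price = $21; break-even price = $69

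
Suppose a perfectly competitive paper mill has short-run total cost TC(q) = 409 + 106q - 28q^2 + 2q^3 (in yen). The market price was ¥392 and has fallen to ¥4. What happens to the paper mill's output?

AVC = 106 - 28q + 2q^2, minimized at q = 7 where min AVC = ¥8. MC = 106 - 56q + 6q^2.
With P = ¥392 above the shutdown price, P = MC gives q = 13.
At P = ¥4 < min AVC = ¥8, price no longer covers variable cost at any output, so the firm shuts down: q = 0.

Output falls from 13 to 0 (the firm shuts down)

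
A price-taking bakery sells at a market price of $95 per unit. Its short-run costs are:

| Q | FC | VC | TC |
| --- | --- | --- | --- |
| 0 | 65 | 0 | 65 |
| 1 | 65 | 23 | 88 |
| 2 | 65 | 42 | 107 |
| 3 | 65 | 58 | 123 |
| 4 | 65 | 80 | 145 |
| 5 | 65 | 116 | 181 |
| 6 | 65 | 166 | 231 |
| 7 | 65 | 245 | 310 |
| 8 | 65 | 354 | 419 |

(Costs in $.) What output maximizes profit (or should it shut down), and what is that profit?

Compute π = P·Q − TC at each output: Q=0: -65; Q=1: 7; Q=2: 83; Q=3: 162; Q=4: 235; Q=5: 294; Q=6: 339; Q=7: 355; Q=8: 341.
Profit is maximized at Q = 7. AVC there is 245/7 = $35 ≤ P, so producing beats shutting down (which would give -$65).

Q = 7; profit = $355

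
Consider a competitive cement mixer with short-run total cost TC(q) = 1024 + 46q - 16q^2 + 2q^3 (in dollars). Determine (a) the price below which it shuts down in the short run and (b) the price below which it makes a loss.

Shutdown price = $14; break-even price = $174

Shutdown price = min AVC. AVC = 46 - 16q + 2q^2, with vertex at q = 4 and minimum $14.
ATC = 1024/q + 46 - 16q + 2q^2. Setting dATC/dq = −1024/q^2 − 16 + 4q = 0 gives q = 8 (since 4·8^3 − 16·8^2 = 1024).
min ATC = 1024/8 + 46 − 16·8 + 2·8^2 = $174. That is the break-even price.
Between these two prices the firm operates at a loss; above $174 it earns a profit.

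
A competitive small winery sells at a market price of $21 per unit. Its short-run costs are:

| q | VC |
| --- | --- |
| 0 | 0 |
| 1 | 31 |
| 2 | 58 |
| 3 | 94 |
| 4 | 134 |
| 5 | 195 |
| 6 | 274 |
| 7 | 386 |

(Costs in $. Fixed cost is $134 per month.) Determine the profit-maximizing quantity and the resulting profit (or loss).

Compute π = P·q − TC at each output: q=0: -134; q=1: -144; q=2: -150; q=3: -165; q=4: -184; q=5: -224; q=6: -282; q=7: -373.
Profit is highest at q = 0. Equivalently, the lowest AVC in the table is 58/2 ≈ $29 at q = 2, and P = $21 falls below it — price never covers variable cost, so the firm shuts down and loses only its fixed cost.

q = 0 (shut down); profit = -$134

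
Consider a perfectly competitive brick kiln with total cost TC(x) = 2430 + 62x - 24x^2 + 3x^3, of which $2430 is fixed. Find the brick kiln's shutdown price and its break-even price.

Shutdown price = $14; break-even price = $359

Shutdown price = min AVC. AVC = 62 - 24x + 3x^2, with vertex at x = 4 and minimum $14.
ATC = 2430/x + 62 - 24x + 3x^2. Setting dATC/dx = −2430/x^2 − 24 + 6x = 0 gives x = 9 (since 6·9^3 − 24·9^2 = 2430).
min ATC = 2430/9 + 62 − 24·9 + 3·9^2 = $359. That is the break-even price.
Between these two prices the firm operates at a loss; above $359 it earns a profit.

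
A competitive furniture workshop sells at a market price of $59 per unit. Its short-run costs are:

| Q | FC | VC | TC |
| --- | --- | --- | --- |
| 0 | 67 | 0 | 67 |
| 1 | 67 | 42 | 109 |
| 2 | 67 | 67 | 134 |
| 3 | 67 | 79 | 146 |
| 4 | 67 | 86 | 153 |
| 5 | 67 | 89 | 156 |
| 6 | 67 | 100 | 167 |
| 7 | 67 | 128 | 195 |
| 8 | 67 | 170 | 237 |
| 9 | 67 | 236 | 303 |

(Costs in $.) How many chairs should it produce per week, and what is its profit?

Q = 8; profit = $235

Profit at each row (π = 59Q − TC): Q=0: -67; Q=1: -50; Q=2: -16; Q=3: 31; Q=4: 83; Q=5: 139; Q=6: 187; Q=7: 218; Q=8: 235; Q=9: 228.
Profit is maximized at Q = 8. AVC there is 170/8 = $21.25 ≤ P, so producing beats shutting down (which would give -$67).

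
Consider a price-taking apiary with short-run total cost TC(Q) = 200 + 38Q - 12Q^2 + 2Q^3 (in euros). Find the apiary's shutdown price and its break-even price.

Shutdown price = €20; break-even price = €68

AVC = 38 - 12Q + 2Q^2; minimized at Q = 3, giving min AVC = €20. That is the shutdown price.
ATC = 200/Q + 38 - 12Q + 2Q^2. Setting dATC/dQ = −200/Q^2 − 12 + 4Q = 0 gives Q = 5 (since 4·5^3 − 12·5^2 = 200).
min ATC = 200/5 + 38 − 12·5 + 2·5^2 = €68. That is the break-even price.
For €20 ≤ P < €68 the firm produces at a loss; below €20 it shuts down.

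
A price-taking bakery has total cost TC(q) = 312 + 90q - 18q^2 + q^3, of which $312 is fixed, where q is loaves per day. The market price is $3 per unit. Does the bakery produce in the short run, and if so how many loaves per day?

Shut down

Strip out fixed cost: VC = 90q - 18q^2 + q^3. Then AVC = 90 - 18q + q^2 and MC = 90 - 36q + 3q^2.
AVC hits its minimum where MC = AVC, at q = 9, giving min AVC = 90 - 18·9 + 9^2 = $9.
With P < min AVC ($3 < $9), every unit sold adds to the loss.
The firm minimizes its loss by shutting down and losing only its fixed cost of $312.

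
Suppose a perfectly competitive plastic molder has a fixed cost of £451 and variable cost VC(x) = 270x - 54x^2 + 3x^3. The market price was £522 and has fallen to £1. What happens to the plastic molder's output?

AVC = 270 - 54x + 3x^2, minimized at x = 9 where min AVC = £27. MC = 270 - 108x + 9x^2.
At P = £522 ≥ min AVC, set P = MC on the rising branch: x = 14.
At P = £1 < min AVC = £27, price no longer covers variable cost at any output, so the firm shuts down: x = 0.

Output falls from 14 to 0 (the firm shuts down)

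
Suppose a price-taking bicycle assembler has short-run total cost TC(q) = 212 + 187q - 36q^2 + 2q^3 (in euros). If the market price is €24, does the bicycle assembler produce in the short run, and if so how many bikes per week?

Strip out fixed cost: VC = 187q - 36q^2 + 2q^3. Then AVC = 187 - 36q + 2q^2 and MC = 187 - 72q + 6q^2.
AVC hits its minimum where MC = AVC, at q = 9, giving min AVC = 187 - 36·9 + 2·9^2 = €25.
With P < min AVC (€24 < €25), every unit sold adds to the loss.
The firm minimizes its loss by shutting down and losing only its fixed cost of €212.

Shut down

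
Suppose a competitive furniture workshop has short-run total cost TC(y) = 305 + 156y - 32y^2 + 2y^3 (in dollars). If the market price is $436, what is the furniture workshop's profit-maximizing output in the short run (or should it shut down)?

Produce at y = 14

Strip out fixed cost: VC = 156y - 32y^2 + 2y^3. Then AVC = 156 - 32y + 2y^2 and MC = 156 - 64y + 6y^2.
AVC hits its minimum where MC = AVC, at y = 8, giving min AVC = 156 - 32·8 + 2·8^2 = $28.
Because $436 ≥ $28, revenue can cover variable cost; the firm operates.
P = MC gives -280 - 64y + 6y^2 = 0, with roots -10/3 and 14. Take the larger (rising MC): y* = 14.
Check: AVC at y = 14 is $100 ≤ P, so revenue covers variable cost.
Profit = P·y − TC = 436·14 − 1705 = $4399.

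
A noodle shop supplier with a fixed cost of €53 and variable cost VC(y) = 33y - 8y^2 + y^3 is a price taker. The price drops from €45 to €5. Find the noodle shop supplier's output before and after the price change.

AVC = 33 - 8y + y^2, minimized at y = 4 where min AVC = €17. MC = 33 - 16y + 3y^2.
With P = €45 above the shutdown price, P = MC gives y = 6.
At P = €5 < min AVC = €17, price no longer covers variable cost at any output, so the firm shuts down: y = 0.

Output falls from 6 to 0 (the firm shuts down)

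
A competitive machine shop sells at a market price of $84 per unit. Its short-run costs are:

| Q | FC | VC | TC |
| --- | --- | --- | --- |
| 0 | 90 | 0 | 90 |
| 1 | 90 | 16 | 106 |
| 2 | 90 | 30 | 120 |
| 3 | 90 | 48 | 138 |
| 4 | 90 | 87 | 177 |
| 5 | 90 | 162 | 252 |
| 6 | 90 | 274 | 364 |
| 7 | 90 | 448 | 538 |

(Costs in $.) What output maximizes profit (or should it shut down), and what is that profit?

Q = 5; profit = $168

Tabulate TR − TC: Q=0: -90; Q=1: -22; Q=2: 48; Q=3: 114; Q=4: 159; Q=5: 168; Q=6: 140; Q=7: 50.
Profit is maximized at Q = 5. AVC there is 162/5 = $32.40 ≤ P, so producing beats shutting down (which would give -$90).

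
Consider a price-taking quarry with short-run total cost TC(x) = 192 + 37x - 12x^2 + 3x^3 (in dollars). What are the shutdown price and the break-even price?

Shutdown price = min AVC. AVC = 37 - 12x + 3x^2, with vertex at x = 2 and minimum $25.
ATC = 192/x + 37 - 12x + 3x^2. Setting dATC/dx = −192/x^2 − 12 + 6x = 0 gives x = 4 (since 6·4^3 − 12·4^2 = 192).
min ATC = 192/4 + 37 − 12·4 + 3·4^2 = $85. That is the break-even price.
Between these two prices the firm operates at a loss; above $85 it earns a profit.

Shutdown price = $25; break-even price = $85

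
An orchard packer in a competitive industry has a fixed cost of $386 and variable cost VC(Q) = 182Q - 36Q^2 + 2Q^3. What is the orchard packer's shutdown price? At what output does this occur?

The firm shuts down when price falls below the minimum of average variable cost. AVC = VC/Q = 182 - 36Q + 2Q^2.
dAVC/dQ = -36 + 4Q = 0 gives Q = 9. min AVC = 182 - 36·9 + 2·9^2 = 20.
The firm shuts down for any P below $20.

$20 per unit, at Q = 9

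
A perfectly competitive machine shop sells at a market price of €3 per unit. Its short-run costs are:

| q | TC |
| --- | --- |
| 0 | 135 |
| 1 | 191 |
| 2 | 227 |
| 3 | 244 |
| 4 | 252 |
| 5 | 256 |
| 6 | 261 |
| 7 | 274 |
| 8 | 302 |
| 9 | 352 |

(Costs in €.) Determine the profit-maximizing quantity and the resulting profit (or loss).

q = 0 (shut down); profit = -€135

Profit at each row (π = 3q − TC): q=0: -135; q=1: -188; q=2: -221; q=3: -235; q=4: -240; q=5: -241; q=6: -243; q=7: -253; q=8: -278; q=9: -325.
Profit is highest at q = 0. Equivalently, the lowest AVC in the table is 139/7 ≈ €19.86 at q = 7, and P = €3 falls below it — price never covers variable cost, so the firm shuts down and loses only its fixed cost.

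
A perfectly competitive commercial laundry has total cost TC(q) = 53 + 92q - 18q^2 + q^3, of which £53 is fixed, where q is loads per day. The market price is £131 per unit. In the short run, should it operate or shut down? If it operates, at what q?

Variable cost is VC = 92q - 18q^2 + q^3, so AVC = VC/q = 92 - 18q + q^2 and MC = dTC/dq = 92 - 36q + 3q^2.
The AVC parabola has its vertex at q = 18/2 = 9, where AVC = 92 - 18·9 + 9^2 = £11.
P = £131 exceeds min AVC = £11, so the firm stays open.
Set P = MC: 131 = 92 - 36q + 3q^2 → -39 - 36q + 3q^2 = 0. The roots are q = -1 and q = 13; the profit-maximizing output is on the rising part of MC, so q* = 13.
Check: AVC at q = 13 is £27 ≤ P, so revenue covers variable cost.
Profit = P·q − TC = 131·13 − 404 = £1299.

Produce at q = 13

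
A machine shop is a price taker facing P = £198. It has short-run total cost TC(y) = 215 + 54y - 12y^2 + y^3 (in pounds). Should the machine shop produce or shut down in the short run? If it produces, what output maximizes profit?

Variable cost is VC = 54y - 12y^2 + y^3, so AVC = VC/y = 54 - 12y + y^2 and MC = dTC/dy = 54 - 24y + 3y^2.
AVC hits its minimum where MC = AVC, at y = 6, giving min AVC = 54 - 12·6 + 6^2 = £18.
Since P = £198 ≥ min AVC = £18, price covers variable cost and the firm should produce.
P = MC gives -144 - 24y + 3y^2 = 0, with roots -4 and 12. Take the larger (rising MC): y* = 12.
Check: AVC at y = 12 is £54 ≤ P, so revenue covers variable cost.
Profit = P·y − TC = 198·12 − 863 = £1513.

Produce at y = 12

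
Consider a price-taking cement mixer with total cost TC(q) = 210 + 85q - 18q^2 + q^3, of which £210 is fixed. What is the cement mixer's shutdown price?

The shutdown price is the minimum of AVC. VC = 85q - 18q^2 + q^3, so AVC = 85 - 18q + q^2.
dAVC/dq = -18 + 2q = 0 gives q = 9. min AVC = 85 - 18·9 + 9^2 = 4.
The firm shuts down for any P below £4.

£4 per unit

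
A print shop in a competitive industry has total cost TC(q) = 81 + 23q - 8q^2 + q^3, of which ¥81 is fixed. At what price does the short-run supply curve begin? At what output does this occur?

Short-run supply begins at min AVC. From VC = 23q - 8q^2 + q^3, AVC = 23 - 8q + q^2.
dAVC/dq = -8 + 2q = 0 gives q = 4. min AVC = 23 - 8·4 + 4^2 = 7.
The firm shuts down for any P below ¥7.

¥7 per unit, at q = 4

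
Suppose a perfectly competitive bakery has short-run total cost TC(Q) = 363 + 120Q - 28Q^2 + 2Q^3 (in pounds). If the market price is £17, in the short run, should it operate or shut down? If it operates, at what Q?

Strip out fixed cost: VC = 120Q - 28Q^2 + 2Q^3. Then AVC = 120 - 28Q + 2Q^2 and MC = 120 - 56Q + 6Q^2.
AVC hits its minimum where MC = AVC, at Q = 7, giving min AVC = 120 - 28·7 + 2·7^2 = £22.
With P < min AVC (£17 < £22), every unit sold adds to the loss.
Best response: produce nothing and absorb the £363 fixed cost.

Shut down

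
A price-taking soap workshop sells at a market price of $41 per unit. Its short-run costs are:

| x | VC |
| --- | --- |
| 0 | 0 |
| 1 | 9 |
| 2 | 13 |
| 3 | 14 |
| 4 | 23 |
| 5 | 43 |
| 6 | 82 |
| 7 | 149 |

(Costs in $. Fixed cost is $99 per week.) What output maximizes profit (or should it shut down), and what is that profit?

x = 6; profit = $65

Tabulate TR − TC: x=0: -99; x=1: -67; x=2: -30; x=3: 10; x=4: 42; x=5: 63; x=6: 65; x=7: 39.
Profit is maximized at x = 6. AVC there is 82/6 = $13.67 ≤ P, so producing beats shutting down (which would give -$99).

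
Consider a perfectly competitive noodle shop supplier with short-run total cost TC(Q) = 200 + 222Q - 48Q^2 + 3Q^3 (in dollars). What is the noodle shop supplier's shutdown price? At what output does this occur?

$30 per unit, at Q = 8

The firm shuts down when price falls below the minimum of average variable cost. AVC = VC/Q = 222 - 48Q + 3Q^2.
dAVC/dQ = -48 + 6Q = 0 gives Q = 8. min AVC = 222 - 48·8 + 3·8^2 = 30.
For P < $30 the firm produces nothing.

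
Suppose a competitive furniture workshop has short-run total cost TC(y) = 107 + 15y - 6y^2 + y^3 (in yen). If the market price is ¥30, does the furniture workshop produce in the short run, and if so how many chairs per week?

Variable cost is VC = 15y - 6y^2 + y^3, so AVC = VC/y = 15 - 6y + y^2 and MC = dTC/dy = 15 - 12y + 3y^2.
The AVC parabola has its vertex at y = 6/2 = 3, where AVC = 15 - 6·3 + 3^2 = ¥6.
Since P = ¥30 ≥ min AVC = ¥6, price covers variable cost and the firm should produce.
Solving P = MC: -15 - 12y + 3y^2 = 0 ⇒ y = -1 or 5. On the upward-sloping branch, y* = 5.
Check: AVC at y = 5 is ¥10 ≤ P, so revenue covers variable cost.
Profit = P·y − TC = 30·5 − 157 = -¥7, a loss, but smaller than the ¥107 fixed cost the firm would lose by shutting down.

Produce at y = 5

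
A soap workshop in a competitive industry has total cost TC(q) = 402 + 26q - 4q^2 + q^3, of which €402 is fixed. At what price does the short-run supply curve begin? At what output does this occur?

€22 per unit, at q = 2

Short-run supply begins at min AVC. From VC = 26q - 4q^2 + q^3, AVC = 26 - 4q + q^2.
At the minimum of AVC, MC = AVC. MC = 26 - 8q + 3q^2; setting MC = AVC gives 2q^2 - 4q = 0, so q = 2. min AVC = 22.
For P < €22 the firm produces nothing.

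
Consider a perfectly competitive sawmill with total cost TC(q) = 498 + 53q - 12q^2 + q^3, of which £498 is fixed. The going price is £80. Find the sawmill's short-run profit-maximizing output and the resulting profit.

AVC = 53 - 12q + q^2; min AVC = £17 at q = 6. Since P = £80 ≥ min AVC, the firm produces.
MC = 53 - 24q + 3q^2. Setting P = MC and taking the root on the rising branch gives q* = 9.
TR = 80·9 = 720. TC = 498 + 234 = 732. Profit = 720 − 732 = -£12.
Shutting down would mean losing the fixed cost of £498, so operating at a loss of £12 is better by £486.

Profit = -£12 at q = 9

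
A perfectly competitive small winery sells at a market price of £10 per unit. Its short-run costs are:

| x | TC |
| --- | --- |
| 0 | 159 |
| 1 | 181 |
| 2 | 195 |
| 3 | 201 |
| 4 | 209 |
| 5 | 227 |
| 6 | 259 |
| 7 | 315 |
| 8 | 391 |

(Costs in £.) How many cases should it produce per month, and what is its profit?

Profit at each row (π = 10x − TC): x=0: -159; x=1: -171; x=2: -175; x=3: -171; x=4: -169; x=5: -177; x=6: -199; x=7: -245; x=8: -311.
Profit is highest at x = 0. Equivalently, the lowest AVC in the table is 50/4 ≈ £12.50 at x = 4, and P = £10 falls below it — price never covers variable cost, so the firm shuts down and loses only its fixed cost.

x = 0 (shut down); profit = -£159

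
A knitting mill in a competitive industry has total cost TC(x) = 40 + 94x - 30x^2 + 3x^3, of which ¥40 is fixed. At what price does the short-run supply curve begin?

The firm shuts down when price falls below the minimum of average variable cost. AVC = VC/x = 94 - 30x + 3x^2.
dAVC/dx = -30 + 6x = 0 gives x = 5. min AVC = 94 - 30·5 + 3·5^2 = 19.
The firm shuts down for any P below ¥19.

¥19 per unit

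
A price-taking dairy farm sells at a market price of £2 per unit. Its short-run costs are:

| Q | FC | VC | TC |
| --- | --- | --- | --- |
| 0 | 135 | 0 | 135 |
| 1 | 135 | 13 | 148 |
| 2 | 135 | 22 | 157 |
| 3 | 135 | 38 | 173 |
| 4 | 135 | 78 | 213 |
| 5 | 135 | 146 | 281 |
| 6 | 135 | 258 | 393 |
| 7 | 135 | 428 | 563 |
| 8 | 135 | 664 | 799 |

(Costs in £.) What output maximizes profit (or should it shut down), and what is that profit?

Q = 0 (shut down); profit = -£135

Tabulate TR − TC: Q=0: -135; Q=1: -146; Q=2: -153; Q=3: -167; Q=4: -205; Q=5: -271; Q=6: -381; Q=7: -549; Q=8: -783.
Profit is highest at Q = 0. Equivalently, the lowest AVC in the table is 22/2 ≈ £11 at Q = 2, and P = £2 falls below it — price never covers variable cost, so the firm shuts down and loses only its fixed cost.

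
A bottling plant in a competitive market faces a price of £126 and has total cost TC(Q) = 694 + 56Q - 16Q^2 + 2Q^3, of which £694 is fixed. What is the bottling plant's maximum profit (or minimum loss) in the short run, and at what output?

AVC = 56 - 16Q + 2Q^2 has its minimum £24 at Q = 4; price £126 clears that bar, so the firm operates.
MC = 56 - 32Q + 6Q^2. Setting P = MC and taking the root on the rising branch gives Q* = 7.
TR = 126·7 = 882. TC = 694 + 294 = 988. Profit = 882 − 988 = -£106.
By producing, the firm covers all variable cost plus £588 of fixed cost; shutting down would lose the full £694.

Profit = -£106 at Q = 7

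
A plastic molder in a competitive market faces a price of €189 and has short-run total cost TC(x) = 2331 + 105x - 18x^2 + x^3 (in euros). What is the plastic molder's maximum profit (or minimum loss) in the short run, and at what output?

AVC = 105 - 18x + x^2; min AVC = €24 at x = 9. Since P = €189 ≥ min AVC, the firm produces.
With MC = 105 - 36x + 3x^2, P = MC on the upward-sloping part at x* = 14.
TR = 189·14 = 2646. TC = 2331 + 686 = 3017. Profit = 2646 − 3017 = -€371.
Shutting down would mean losing the fixed cost of €2331, so operating at a loss of €371 is better by €1960.

Profit = -€371 at x = 14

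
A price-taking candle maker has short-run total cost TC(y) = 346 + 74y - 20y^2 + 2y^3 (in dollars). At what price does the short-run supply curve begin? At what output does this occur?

$24 per unit, at y = 5

Short-run supply begins at min AVC. From VC = 74y - 20y^2 + 2y^3, AVC = 74 - 20y + 2y^2.
dAVC/dy = -20 + 4y = 0 gives y = 5. min AVC = 74 - 20·5 + 2·5^2 = 24.
The firm shuts down for any P below $24.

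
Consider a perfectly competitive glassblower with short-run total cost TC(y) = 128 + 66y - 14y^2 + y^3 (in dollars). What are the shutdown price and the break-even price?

Shutdown price = $17; break-even price = $34

AVC = 66 - 14y + y^2; minimized at y = 7, giving min AVC = $17. That is the shutdown price.
ATC = 128/y + 66 - 14y + y^2. Setting dATC/dy = −128/y^2 − 14 + 2y = 0 gives y = 8 (since 2·8^3 − 14·8^2 = 128).
min ATC = 128/8 + 66 − 14·8 + 8^2 = $34. That is the break-even price.
For $17 ≤ P < $34 the firm produces at a loss; below $17 it shuts down.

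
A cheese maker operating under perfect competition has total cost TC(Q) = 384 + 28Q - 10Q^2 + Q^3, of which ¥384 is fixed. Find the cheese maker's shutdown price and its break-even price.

AVC = 28 - 10Q + Q^2; minimized at Q = 5, giving min AVC = ¥3. That is the shutdown price.
ATC = 384/Q + 28 - 10Q + Q^2. Setting dATC/dQ = −384/Q^2 − 10 + 2Q = 0 gives Q = 8 (since 2·8^3 − 10·8^2 = 384).
min ATC = 384/8 + 28 − 10·8 + 8^2 = ¥60. That is the break-even price.
For ¥3 ≤ P < ¥60 the firm produces at a loss; below ¥3 it shuts down.

Shutdown price = ¥3; break-even price = ¥60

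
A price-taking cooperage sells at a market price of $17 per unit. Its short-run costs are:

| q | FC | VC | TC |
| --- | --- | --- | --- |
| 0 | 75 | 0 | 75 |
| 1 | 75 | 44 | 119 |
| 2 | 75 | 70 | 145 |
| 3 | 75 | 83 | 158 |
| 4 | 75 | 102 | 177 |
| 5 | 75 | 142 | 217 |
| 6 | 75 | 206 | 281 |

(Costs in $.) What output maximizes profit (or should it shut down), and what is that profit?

q = 0 (shut down); profit = -$75

Compute π = P·q − TC at each output: q=0: -75; q=1: -102; q=2: -111; q=3: -107; q=4: -109; q=5: -132; q=6: -179.
Profit is highest at q = 0. Equivalently, the lowest AVC in the table is 102/4 ≈ $25.50 at q = 4, and P = $17 falls below it — price never covers variable cost, so the firm shuts down and loses only its fixed cost.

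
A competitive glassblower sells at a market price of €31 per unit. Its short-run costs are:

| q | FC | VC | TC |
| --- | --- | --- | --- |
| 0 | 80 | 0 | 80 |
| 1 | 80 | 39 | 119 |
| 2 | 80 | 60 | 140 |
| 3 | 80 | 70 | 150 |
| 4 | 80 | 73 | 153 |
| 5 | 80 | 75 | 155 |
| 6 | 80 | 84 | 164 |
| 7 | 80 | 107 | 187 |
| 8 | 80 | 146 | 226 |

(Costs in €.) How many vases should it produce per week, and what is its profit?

q = 7; profit = €30

Compute π = P·q − TC at each output: q=0: -80; q=1: -88; q=2: -78; q=3: -57; q=4: -29; q=5: 0; q=6: 22; q=7: 30; q=8: 22.
Profit is maximized at q = 7. AVC there is 107/7 = €15.29 ≤ P, so producing beats shutting down (which would give -€80).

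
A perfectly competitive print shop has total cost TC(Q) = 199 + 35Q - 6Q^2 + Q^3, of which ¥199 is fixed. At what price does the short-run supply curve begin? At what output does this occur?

Short-run supply begins at min AVC. From VC = 35Q - 6Q^2 + Q^3, AVC = 35 - 6Q + Q^2.
At the minimum of AVC, MC = AVC. MC = 35 - 12Q + 3Q^2; setting MC = AVC gives 2Q^2 - 6Q = 0, so Q = 3. min AVC = 26.
The firm shuts down for any P below ¥26.

¥26 per unit, at Q = 3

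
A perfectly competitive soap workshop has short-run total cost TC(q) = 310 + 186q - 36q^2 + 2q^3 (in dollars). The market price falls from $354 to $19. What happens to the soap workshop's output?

Output falls from 14 to 0 (the firm shuts down)

MC = 186 - 72q + 6q^2; the shutdown threshold is min AVC = $24 (at q = 9).
With P = $354 above the shutdown price, P = MC gives q = 14.
At P = $19 < min AVC = $24, price no longer covers variable cost at any output, so the firm shuts down: q = 0.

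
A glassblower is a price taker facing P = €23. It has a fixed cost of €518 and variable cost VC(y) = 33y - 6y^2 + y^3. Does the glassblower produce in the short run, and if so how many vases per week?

Strip out fixed cost: VC = 33y - 6y^2 + y^3. Then AVC = 33 - 6y + y^2 and MC = 33 - 12y + 3y^2.
AVC is minimized where dAVC/dy = -6 + 2y = 0, at y = 3; min AVC = 33 - 6·3 + 3^2 = €24.
With P < min AVC (€23 < €24), every unit sold adds to the loss.
Best response: produce nothing and absorb the €518 fixed cost.

Shut down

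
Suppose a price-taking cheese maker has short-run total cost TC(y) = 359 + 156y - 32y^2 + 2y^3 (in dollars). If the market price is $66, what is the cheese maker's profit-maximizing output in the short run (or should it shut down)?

Produce at y = 9

Variable cost is VC = 156y - 32y^2 + 2y^3, so AVC = VC/y = 156 - 32y + 2y^2 and MC = dTC/dy = 156 - 64y + 6y^2.
AVC hits its minimum where MC = AVC, at y = 8, giving min AVC = 156 - 32·8 + 2·8^2 = $28.
Since P = $66 ≥ min AVC = $28, price covers variable cost and the firm should produce.
Solving P = MC: 90 - 64y + 6y^2 = 0 ⇒ y = 5/3 or 9. On the upward-sloping branch, y* = 9.
Check: AVC at y = 9 is $30 ≤ P, so revenue covers variable cost.
Profit = P·y − TC = 66·9 − 629 = -$35, a loss, but smaller than the $359 fixed cost the firm would lose by shutting down.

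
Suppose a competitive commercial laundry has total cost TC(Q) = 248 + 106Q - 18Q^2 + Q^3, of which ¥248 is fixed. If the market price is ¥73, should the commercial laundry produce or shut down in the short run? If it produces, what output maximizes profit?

Variable cost is VC = 106Q - 18Q^2 + Q^3, so AVC = VC/Q = 106 - 18Q + Q^2 and MC = dTC/dQ = 106 - 36Q + 3Q^2.
The AVC parabola has its vertex at Q = 18/2 = 9, where AVC = 106 - 18·9 + 9^2 = ¥25.
P = ¥73 exceeds min AVC = ¥25, so the firm stays open.
P = MC gives 33 - 36Q + 3Q^2 = 0, with roots 1 and 11. Take the larger (rising MC): Q* = 11.
Check: AVC at Q = 11 is ¥29 ≤ P, so revenue covers variable cost.
Profit = P·Q − TC = 73·11 − 567 = ¥236.

Produce at Q = 11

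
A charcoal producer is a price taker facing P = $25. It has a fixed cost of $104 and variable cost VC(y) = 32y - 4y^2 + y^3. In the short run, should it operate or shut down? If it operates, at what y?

Variable cost is VC = 32y - 4y^2 + y^3, so AVC = VC/y = 32 - 4y + y^2 and MC = dTC/dy = 32 - 8y + 3y^2.
AVC is minimized where dAVC/dy = -4 + 2y = 0, at y = 2; min AVC = 32 - 4·2 + 2^2 = $28.
P = $25 lies below min AVC = $28; no output level covers variable cost.
Shutting down limits the loss to fixed cost, $104.

Shut down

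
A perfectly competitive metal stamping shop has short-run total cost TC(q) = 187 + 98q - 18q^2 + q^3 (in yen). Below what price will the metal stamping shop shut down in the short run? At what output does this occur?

¥17 per unit, at q = 9

Short-run supply begins at min AVC. From VC = 98q - 18q^2 + q^3, AVC = 98 - 18q + q^2.
At the minimum of AVC, MC = AVC. MC = 98 - 36q + 3q^2; setting MC = AVC gives 2q^2 - 18q = 0, so q = 9. min AVC = 17.
For P < ¥17 the firm produces nothing.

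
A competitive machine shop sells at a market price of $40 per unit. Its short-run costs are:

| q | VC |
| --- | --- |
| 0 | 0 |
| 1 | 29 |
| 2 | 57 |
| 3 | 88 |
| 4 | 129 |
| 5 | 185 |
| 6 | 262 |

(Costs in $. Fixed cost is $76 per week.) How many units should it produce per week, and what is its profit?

Profit at each row (π = 40q − TC): q=0: -76; q=1: -65; q=2: -53; q=3: -44; q=4: -45; q=5: -61; q=6: -98.
Profit is maximized at q = 3. AVC there is 88/3 = $29.33 ≤ P, so producing beats shutting down (which would give -$76).

q = 3; profit = -$44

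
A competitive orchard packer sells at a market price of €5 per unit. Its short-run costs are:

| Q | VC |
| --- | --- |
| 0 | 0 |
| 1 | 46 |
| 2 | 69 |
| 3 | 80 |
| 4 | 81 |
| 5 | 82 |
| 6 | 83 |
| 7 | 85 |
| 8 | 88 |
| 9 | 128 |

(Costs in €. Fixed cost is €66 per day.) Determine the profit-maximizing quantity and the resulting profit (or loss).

Q = 0 (shut down); profit = -€66

Profit at each row (π = 5Q − TC): Q=0: -66; Q=1: -107; Q=2: -125; Q=3: -131; Q=4: -127; Q=5: -123; Q=6: -119; Q=7: -116; Q=8: -114; Q=9: -149.
Profit is highest at Q = 0. Equivalently, the lowest AVC in the table is 88/8 ≈ €11 at Q = 8, and P = €5 falls below it — price never covers variable cost, so the firm shuts down and loses only its fixed cost.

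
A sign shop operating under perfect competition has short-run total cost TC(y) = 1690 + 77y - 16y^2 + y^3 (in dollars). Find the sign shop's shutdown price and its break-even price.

Shutdown price = min AVC. AVC = 77 - 16y + y^2, with vertex at y = 8 and minimum $13.
ATC = 1690/y + 77 - 16y + y^2. Setting dATC/dy = −1690/y^2 − 16 + 2y = 0 gives y = 13 (since 2·13^3 − 16·13^2 = 1690).
min ATC = 1690/13 + 77 − 16·13 + 13^2 = $168. That is the break-even price.
For $13 ≤ P < $168 the firm produces at a loss; below $13 it shuts down.

Shutdown price = $13; break-even price = $168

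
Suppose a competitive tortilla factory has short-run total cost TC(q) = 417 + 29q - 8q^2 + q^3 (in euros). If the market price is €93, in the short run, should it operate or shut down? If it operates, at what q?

Produce at q = 8

Variable cost is VC = 29q - 8q^2 + q^3, so AVC = VC/q = 29 - 8q + q^2 and MC = dTC/dq = 29 - 16q + 3q^2.
AVC is minimized where dAVC/dq = -8 + 2q = 0, at q = 4; min AVC = 29 - 8·4 + 4^2 = €13.
Because €93 ≥ €13, revenue can cover variable cost; the firm operates.
P = MC gives -64 - 16q + 3q^2 = 0, with roots -8/3 and 8. Take the larger (rising MC): q* = 8.
Check: AVC at q = 8 is €29 ≤ P, so revenue covers variable cost.
Profit = P·q − TC = 93·8 − 649 = €95.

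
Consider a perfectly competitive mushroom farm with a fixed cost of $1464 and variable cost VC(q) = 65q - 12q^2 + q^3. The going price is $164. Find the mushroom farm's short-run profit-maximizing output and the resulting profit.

AVC = 65 - 12q + q^2 has its minimum $29 at q = 6; price $164 clears that bar, so the firm operates.
MC = 65 - 24q + 3q^2. Setting P = MC and taking the root on the rising branch gives q* = 11.
TR = 164·11 = 1804. TC = 1464 + 594 = 2058. Profit = 1804 − 2058 = -$254.
By producing, the firm covers all variable cost plus $1210 of fixed cost; shutting down would lose the full $1464.

Profit = -$254 at q = 11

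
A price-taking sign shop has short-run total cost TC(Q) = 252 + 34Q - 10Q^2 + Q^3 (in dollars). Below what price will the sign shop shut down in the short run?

$9 per unit

The firm shuts down when price falls below the minimum of average variable cost. AVC = VC/Q = 34 - 10Q + Q^2.
dAVC/dQ = -10 + 2Q = 0 gives Q = 5. min AVC = 34 - 10·5 + 5^2 = 9.
The firm shuts down for any P below $9.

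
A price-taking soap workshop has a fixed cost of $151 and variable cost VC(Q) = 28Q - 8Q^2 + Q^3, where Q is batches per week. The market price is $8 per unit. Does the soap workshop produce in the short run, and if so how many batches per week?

Variable cost is VC = 28Q - 8Q^2 + Q^3, so AVC = VC/Q = 28 - 8Q + Q^2 and MC = dTC/dQ = 28 - 16Q + 3Q^2.
The AVC parabola has its vertex at Q = 8/2 = 4, where AVC = 28 - 8·4 + 4^2 = $12.
With P < min AVC ($8 < $12), every unit sold adds to the loss.
The firm minimizes its loss by shutting down and losing only its fixed cost of $151.

Shut down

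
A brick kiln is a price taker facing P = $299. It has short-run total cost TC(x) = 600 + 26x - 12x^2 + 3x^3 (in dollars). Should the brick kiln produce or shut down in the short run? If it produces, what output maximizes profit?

Produce at x = 7

From TC, MC = TC'(x) = 26 - 24x + 9x^2 and AVC = VC/x = 26 - 12x + 3x^2.
The AVC parabola has its vertex at x = 12/6 = 2, where AVC = 26 - 12·2 + 3·2^2 = $14.
P = $299 exceeds min AVC = $14, so the firm stays open.
Set P = MC: 299 = 26 - 24x + 9x^2 → -273 - 24x + 9x^2 = 0. The roots are x = -13/3 and x = 7; the profit-maximizing output is on the rising part of MC, so x* = 7.
Check: AVC at x = 7 is $89 ≤ P, so revenue covers variable cost.
Profit = P·x − TC = 299·7 − 1223 = $870.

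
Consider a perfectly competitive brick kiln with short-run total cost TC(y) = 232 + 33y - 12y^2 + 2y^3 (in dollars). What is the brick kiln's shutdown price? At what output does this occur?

The shutdown price is the minimum of AVC. VC = 33y - 12y^2 + 2y^3, so AVC = 33 - 12y + 2y^2.
At the minimum of AVC, MC = AVC. MC = 33 - 24y + 6y^2; setting MC = AVC gives 4y^2 - 12y = 0, so y = 3. min AVC = 15.
So the shutdown price is $15.

$15 per unit, at y = 3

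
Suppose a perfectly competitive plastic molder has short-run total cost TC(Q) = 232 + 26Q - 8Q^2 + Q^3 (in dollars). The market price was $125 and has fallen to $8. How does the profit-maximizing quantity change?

Output falls from 9 to 0 (the firm shuts down)

MC = 26 - 16Q + 3Q^2; the shutdown threshold is min AVC = $10 (at Q = 4).
With P = $125 above the shutdown price, P = MC gives Q = 9.
At P = $8 < min AVC = $10, price no longer covers variable cost at any output, so the firm shuts down: Q = 0.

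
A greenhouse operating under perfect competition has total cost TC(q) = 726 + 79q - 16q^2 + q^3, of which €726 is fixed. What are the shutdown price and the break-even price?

Shutdown price = min AVC. AVC = 79 - 16q + q^2, with vertex at q = 8 and minimum €15.
ATC = 726/q + 79 - 16q + q^2. Setting dATC/dq = −726/q^2 − 16 + 2q = 0 gives q = 11 (since 2·11^3 − 16·11^2 = 726).
min ATC = 726/11 + 79 − 16·11 + 11^2 = €90. That is the break-even price.
Between these two prices the firm operates at a loss; above €90 it earns a profit.

Shutdown price = €15; break-even price = €90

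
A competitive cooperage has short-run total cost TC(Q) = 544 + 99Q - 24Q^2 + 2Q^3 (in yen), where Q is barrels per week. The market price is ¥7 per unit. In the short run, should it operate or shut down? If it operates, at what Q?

Strip out fixed cost: VC = 99Q - 24Q^2 + 2Q^3. Then AVC = 99 - 24Q + 2Q^2 and MC = 99 - 48Q + 6Q^2.
AVC hits its minimum where MC = AVC, at Q = 6, giving min AVC = 99 - 24·6 + 2·6^2 = ¥27.
With P < min AVC (¥7 < ¥27), every unit sold adds to the loss.
The firm minimizes its loss by shutting down and losing only its fixed cost of ¥544.

Shut down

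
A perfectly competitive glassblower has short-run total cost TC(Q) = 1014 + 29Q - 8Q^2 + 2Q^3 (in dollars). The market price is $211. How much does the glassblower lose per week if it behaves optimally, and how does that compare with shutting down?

AVC = 29 - 8Q + 2Q^2; min AVC = $21 at Q = 2. Since P = $211 ≥ min AVC, the firm produces.
With MC = 29 - 16Q + 6Q^2, P = MC on the upward-sloping part at Q* = 7.
TR = 211·7 = 1477. TC = 1014 + 497 = 1511. Profit = 1477 − 1511 = -$34.
By producing, the firm covers all variable cost plus $980 of fixed cost; shutting down would lose the full $1014.

Profit = -$34 at Q = 7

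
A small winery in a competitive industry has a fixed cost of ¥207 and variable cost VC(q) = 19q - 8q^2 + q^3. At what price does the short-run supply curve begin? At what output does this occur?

The shutdown price is the minimum of AVC. VC = 19q - 8q^2 + q^3, so AVC = 19 - 8q + q^2.
At the minimum of AVC, MC = AVC. MC = 19 - 16q + 3q^2; setting MC = AVC gives 2q^2 - 8q = 0, so q = 4. min AVC = 3.
The firm shuts down for any P below ¥3.

¥3 per unit, at q = 4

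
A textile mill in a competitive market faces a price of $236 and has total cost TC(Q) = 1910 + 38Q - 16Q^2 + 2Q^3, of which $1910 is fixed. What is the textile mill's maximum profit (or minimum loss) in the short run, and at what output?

AVC = 38 - 16Q + 2Q^2 has its minimum $6 at Q = 4; price $236 clears that bar, so the firm operates.
With MC = 38 - 32Q + 6Q^2, P = MC on the upward-sloping part at Q* = 9.
TR = 236·9 = 2124. TC = 1910 + 504 = 2414. Profit = 2124 − 2414 = -$290.
By producing, the firm covers all variable cost plus $1620 of fixed cost; shutting down would lose the full $1910.

Profit = -$290 at Q = 9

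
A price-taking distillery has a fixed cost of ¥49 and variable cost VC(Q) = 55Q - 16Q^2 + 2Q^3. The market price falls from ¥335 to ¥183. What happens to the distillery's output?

AVC = 55 - 16Q + 2Q^2, minimized at Q = 4 where min AVC = ¥23. MC = 55 - 32Q + 6Q^2.
At P = ¥335 ≥ min AVC, set P = MC on the rising branch: Q = 10.
At P = ¥183 ≥ min AVC, set P = MC: Q = 8. The firm stays open but cuts output.

Output falls from 10 to 8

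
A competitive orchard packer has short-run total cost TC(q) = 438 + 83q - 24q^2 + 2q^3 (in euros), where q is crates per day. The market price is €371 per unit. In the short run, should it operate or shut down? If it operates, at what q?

Produce at q = 12

Variable cost is VC = 83q - 24q^2 + 2q^3, so AVC = VC/q = 83 - 24q + 2q^2 and MC = dTC/dq = 83 - 48q + 6q^2.
The AVC parabola has its vertex at q = 24/4 = 6, where AVC = 83 - 24·6 + 2·6^2 = €11.
Because €371 ≥ €11, revenue can cover variable cost; the firm operates.
Solving P = MC: -288 - 48q + 6q^2 = 0 ⇒ q = -4 or 12. On the upward-sloping branch, q* = 12.
Check: AVC at q = 12 is €83 ≤ P, so revenue covers variable cost.
Profit = P·q − TC = 371·12 − 1434 = €3018.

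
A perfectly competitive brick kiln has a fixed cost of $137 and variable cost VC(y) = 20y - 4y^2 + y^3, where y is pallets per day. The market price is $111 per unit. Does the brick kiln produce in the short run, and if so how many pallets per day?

Produce at y = 7

Strip out fixed cost: VC = 20y - 4y^2 + y^3. Then AVC = 20 - 4y + y^2 and MC = 20 - 8y + 3y^2.
AVC hits its minimum where MC = AVC, at y = 2, giving min AVC = 20 - 4·2 + 2^2 = $16.
P = $111 exceeds min AVC = $16, so the firm stays open.
P = MC gives -91 - 8y + 3y^2 = 0, with roots -13/3 and 7. Take the larger (rising MC): y* = 7.
Check: AVC at y = 7 is $41 ≤ P, so revenue covers variable cost.
Profit = P·y − TC = 111·7 − 424 = $353.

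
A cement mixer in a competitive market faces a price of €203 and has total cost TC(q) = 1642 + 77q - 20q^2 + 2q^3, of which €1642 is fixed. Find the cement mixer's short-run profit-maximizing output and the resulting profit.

AVC = 77 - 20q + 2q^2 has its minimum €27 at q = 5; price €203 clears that bar, so the firm operates.
With MC = 77 - 40q + 6q^2, P = MC on the upward-sloping part at q* = 9.
TR = 203·9 = 1827. TC = 1642 + 531 = 2173. Profit = 1827 − 2173 = -€346.
That loss of €346 beats the €1642 the firm would lose by shutting down; producing recovers €1296 of fixed cost.

Profit = -€346 at q = 9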